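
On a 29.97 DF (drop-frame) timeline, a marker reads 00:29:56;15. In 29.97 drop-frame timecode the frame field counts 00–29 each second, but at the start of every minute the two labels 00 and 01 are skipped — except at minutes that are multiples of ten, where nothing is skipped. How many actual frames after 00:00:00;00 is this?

53841

Complete 10-minute blocks: 2, each 17982 frames → 35964.
Remaining 9 whole minutes in the current block: 1800 + 8 × 1798 = 16184 frames.
Within the current minute: 56 × 30 + 15 − 2 = 1693 (labels ;00/;01 skipped at this minute). Total = 35964 + 16184 + 1693 = 53841.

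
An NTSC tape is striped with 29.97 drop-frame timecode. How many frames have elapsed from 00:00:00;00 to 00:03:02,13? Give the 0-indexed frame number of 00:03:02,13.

As if non-drop at 30 labels/s: (0 × 3600 + 3 × 60 + 2) × 30 + 13 = 5473.
Minute boundaries passed: 3; those not divisible by 10: 3 − 0 = 3; dropped labels = 2 × 3 = 6.
Actual frame index = 5473 − 6 = 5467.

5467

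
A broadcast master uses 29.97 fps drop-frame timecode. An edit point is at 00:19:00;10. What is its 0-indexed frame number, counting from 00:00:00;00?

34174

As if non-drop at 30 labels/s: (0 × 3600 + 19 × 60 + 0) × 30 + 10 = 34210.
Minute boundaries passed: 19; those not divisible by 10: 19 − 1 = 18; dropped labels = 2 × 18 = 36.
Actual frame index = 34210 − 36 = 34174.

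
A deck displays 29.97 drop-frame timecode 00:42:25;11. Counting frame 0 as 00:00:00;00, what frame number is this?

76285

Complete 10-minute blocks: 4, each 17982 frames → 71928.
Remaining 2 whole minutes in the current block: 1800 + 1 × 1798 = 3598 frames.
Within the current minute: 25 × 30 + 11 − 2 = 759 (labels ;00/;01 skipped at this minute). Total = 71928 + 3598 + 759 = 76285.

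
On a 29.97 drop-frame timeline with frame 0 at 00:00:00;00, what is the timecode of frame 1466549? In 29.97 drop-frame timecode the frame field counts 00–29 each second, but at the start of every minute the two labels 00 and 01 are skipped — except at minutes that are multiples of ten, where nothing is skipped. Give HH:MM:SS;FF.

13:35:33;27

Ten DF minutes hold 17982 frames, so frame 1466549 lies in block 81 (frames 1456542–1474523) with 10007 frames into that block.
The block's first minute is 1800 frames and the rest 1798 each; 10007 frames reaches minute 5, so 81 × 18 + 5 × 2 = 1468 labels have been skipped so far.
Adding those back, label number 1466549 + 1468 = 1468017 at 30 labels/s is 48933 s + 27 f = 13 h 35 min 33 s frame 27, i.e. 13:35:33;27.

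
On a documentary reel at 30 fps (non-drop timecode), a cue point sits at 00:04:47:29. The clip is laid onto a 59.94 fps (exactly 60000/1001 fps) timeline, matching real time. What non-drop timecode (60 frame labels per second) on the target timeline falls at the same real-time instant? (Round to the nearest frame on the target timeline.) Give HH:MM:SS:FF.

00:04:47:41

Source frame index: (0×3600 + 4×60 + 47) × 30 + 29 = 8639.
Real time: 8639 / (30) = 8639/30 s.
Target frame: (8639/30) × (60000/1001) = 17278000/1001 ≈ 17260.739 → 17261.
At 60 labels/s: frame 17261 → 00:04:47:41.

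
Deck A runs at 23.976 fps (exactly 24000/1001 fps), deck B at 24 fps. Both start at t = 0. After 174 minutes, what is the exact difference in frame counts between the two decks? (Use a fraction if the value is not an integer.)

174 min = 10440 s.
A emits 24000/1001 × 10440 = 250560000/1001 frames; B emits 24 × 10440 = 250560.
Difference = 250560/1001 frames (≈ 250.3097); B is ahead of A.

250560/1001 frames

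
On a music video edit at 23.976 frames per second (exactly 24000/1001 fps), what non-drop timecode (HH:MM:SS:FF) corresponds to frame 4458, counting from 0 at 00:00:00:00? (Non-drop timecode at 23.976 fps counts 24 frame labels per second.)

4458 ÷ 24 = 185 full seconds, remainder 18 frames.
185 s = 0 h 3 min 5 s.
Timecode: 00:03:05:18.

00:03:05:18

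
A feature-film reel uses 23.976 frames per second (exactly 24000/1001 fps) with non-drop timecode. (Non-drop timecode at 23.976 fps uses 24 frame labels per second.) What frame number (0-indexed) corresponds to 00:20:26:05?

29429

Total seconds to the label: (0 × 3600 + 20 × 60 + 26) = 1226.
Frame index = 1226 × 24 + 5 = 29429.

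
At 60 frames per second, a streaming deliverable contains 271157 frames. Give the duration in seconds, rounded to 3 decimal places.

4519.283 seconds

Running time = 271157 × 1/60 = 271157/60 s ≈ 4519.283 s.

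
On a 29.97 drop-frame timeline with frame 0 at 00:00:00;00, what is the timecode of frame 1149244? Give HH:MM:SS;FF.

Ten DF minutes hold 17982 frames, so frame 1149244 lies in block 63 (frames 1132866–1150847) with 16378 frames into that block.
The block's first minute is 1800 frames and the rest 1798 each; 16378 frames reaches minute 9, so 63 × 18 + 9 × 2 = 1152 labels have been skipped so far.
Adding those back, label number 1149244 + 1152 = 1150396 at 30 labels/s is 38346 s + 16 f = 10 h 39 min 6 s frame 16, i.e. 10:39:06;16.

10:39:06;16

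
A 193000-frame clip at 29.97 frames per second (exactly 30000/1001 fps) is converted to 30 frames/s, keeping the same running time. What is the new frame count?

Target frames = source frames × (target rate / source rate) = 193000 × (30)/(30000/1001) = 193000 × 1001/1000 = 193193.

193193 frames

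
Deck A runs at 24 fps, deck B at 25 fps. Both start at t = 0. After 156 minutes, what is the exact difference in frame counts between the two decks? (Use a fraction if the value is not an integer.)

156 min = 9360 s.
A emits 24 × 9360 = 224640 frames; B emits 25 × 9360 = 234000.
Difference = 9360 frames; B is ahead of A.

9360 frames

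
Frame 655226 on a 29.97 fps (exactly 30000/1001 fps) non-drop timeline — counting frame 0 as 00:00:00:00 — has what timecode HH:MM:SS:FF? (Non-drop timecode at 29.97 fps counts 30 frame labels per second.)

655226 ÷ 30 = 21840 full seconds, remainder 26 frames.
21840 s = 6 h 4 min 0 s.
Timecode: 06:04:00:26.

06:04:00:26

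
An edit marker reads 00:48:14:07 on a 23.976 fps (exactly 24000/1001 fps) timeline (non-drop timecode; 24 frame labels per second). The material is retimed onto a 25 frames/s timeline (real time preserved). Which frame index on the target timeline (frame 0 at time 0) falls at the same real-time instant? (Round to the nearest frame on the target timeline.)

frame 72430

Source frame index: (0×3600 + 48×60 + 14) × 24 + 7 = 69463.
Real time: 69463 / (24000/1001) = 69532463/24000 s.
Target frame: (69532463/24000) × (25) = 69532463/960 ≈ 72429.649 → 72430.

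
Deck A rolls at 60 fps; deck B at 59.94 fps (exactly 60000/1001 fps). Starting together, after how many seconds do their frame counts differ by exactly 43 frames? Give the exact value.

43043/60 seconds

The gap grows by |60000/1001 − 60| = 60/1001 frames per second.
Time for a 43-frame gap: 43 ÷ (60/1001) = 43043/60 s.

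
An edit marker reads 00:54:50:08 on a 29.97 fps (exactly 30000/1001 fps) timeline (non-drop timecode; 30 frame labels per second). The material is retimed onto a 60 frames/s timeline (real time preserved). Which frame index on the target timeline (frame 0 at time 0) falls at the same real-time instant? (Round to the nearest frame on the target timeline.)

Source frame index: (0×3600 + 54×60 + 50) × 30 + 8 = 98708.
Real time: 98708 / (30000/1001) = 24701677/7500 s.
Target frame: (24701677/7500) × (60) = 24701677/125 ≈ 197613.416 → 197613.

frame 197613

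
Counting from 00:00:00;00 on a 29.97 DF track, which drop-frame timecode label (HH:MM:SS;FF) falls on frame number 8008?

00:04:27;06

Ten DF minutes hold 17982 frames, so frame 8008 lies in block 0 (frames 0–17981) with 8008 frames into that block.
The block's first minute is 1800 frames and the rest 1798 each; 8008 frames reaches minute 4, so 0 × 18 + 4 × 2 = 8 labels have been skipped so far.
Adding those back, label number 8008 + 8 = 8016 at 30 labels/s is 267 s + 6 f = 0 h 4 min 27 s frame 6, i.e. 00:04:27;06.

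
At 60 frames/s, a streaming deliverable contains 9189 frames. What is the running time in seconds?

Running time = 9189 / (60) = 153.15 s.

153.15 seconds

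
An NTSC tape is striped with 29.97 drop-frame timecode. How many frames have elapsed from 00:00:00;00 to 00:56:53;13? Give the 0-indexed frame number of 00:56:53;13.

Complete 10-minute blocks: 5, each 17982 frames → 89910.
Remaining 6 whole minutes in the current block: 1800 + 5 × 1798 = 10790 frames.
Within the current minute: 53 × 30 + 13 − 2 = 1601 (labels ;00/;01 skipped at this minute). Total = 89910 + 10790 + 1601 = 102301.

102301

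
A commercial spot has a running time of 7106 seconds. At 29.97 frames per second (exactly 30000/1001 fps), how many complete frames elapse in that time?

212967 frames

Frames = 7106 × 30000/1001 = 19380000/91 ≈ 212967.0330.
Complete frames: 212967.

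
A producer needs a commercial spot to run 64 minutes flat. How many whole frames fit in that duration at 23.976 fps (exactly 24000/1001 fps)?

92067 frames

64 min = 3840 s.
Frames = 3840 × 24000/1001 = 92160000/1001 ≈ 92067.9321.
Complete frames: 92067.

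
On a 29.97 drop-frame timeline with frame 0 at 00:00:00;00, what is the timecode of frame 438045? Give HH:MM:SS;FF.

04:03:36;03

Each 10-minute DF block holds 10 × 60 × 30 − 9 × 2 = 17982 frames. 438045 ÷ 17982 → 24 full blocks, remainder 6477.
Within the partial block the first minute is 1800 frames and each further minute 1798, so 3 further minute boundaries passed. Total skipped labels = 18 × 24 + 2 × 3 = 438.
Non-drop label index = 438045 + 438 = 438483; at 30 labels/s that is 04:03:36:03, i.e. DF 04:03:36;03.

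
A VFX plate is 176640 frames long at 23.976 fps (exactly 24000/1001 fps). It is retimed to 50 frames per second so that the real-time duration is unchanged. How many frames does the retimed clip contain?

368368 frames

Target frames = source frames × (target rate / source rate) = 176640 × (50)/(24000/1001) = 176640 × 1001/480 = 368368.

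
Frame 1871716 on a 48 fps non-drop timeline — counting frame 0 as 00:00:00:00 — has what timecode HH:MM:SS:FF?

1871716 ÷ 48 = 38994 full seconds, remainder 4 frames.
38994 s = 10 h 49 min 54 s.
Timecode: 10:49:54:04.

10:49:54:04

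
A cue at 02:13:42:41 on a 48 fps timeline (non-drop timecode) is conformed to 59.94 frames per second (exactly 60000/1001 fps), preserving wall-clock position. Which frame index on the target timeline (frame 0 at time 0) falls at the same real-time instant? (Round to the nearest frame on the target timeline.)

frame 480890

Source frame index: (2×3600 + 13×60 + 42) × 48 + 41 = 385097.
Real time: 385097 / (48) = 385097/48 s.
Target frame: (385097/48) × (60000/1001) = 481371250/1001 ≈ 480890.360 → 480890.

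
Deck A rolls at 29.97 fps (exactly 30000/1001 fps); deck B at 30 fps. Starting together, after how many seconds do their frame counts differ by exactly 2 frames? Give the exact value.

1001/15 seconds

The gap grows by |30 − 30000/1001| = 30/1001 frames per second.
Time for a 2-frame gap: 2 ÷ (30/1001) = 1001/15 s.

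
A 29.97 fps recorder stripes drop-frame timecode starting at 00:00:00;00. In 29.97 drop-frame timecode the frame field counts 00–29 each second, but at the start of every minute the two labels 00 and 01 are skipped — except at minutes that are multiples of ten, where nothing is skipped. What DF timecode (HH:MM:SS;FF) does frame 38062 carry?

Each 10-minute DF block holds 10 × 60 × 30 − 9 × 2 = 17982 frames. 38062 ÷ 17982 → 2 full blocks, remainder 2098.
Within the partial block the first minute is 1800 frames and each further minute 1798, so 1 further minute boundary passed. Total skipped labels = 18 × 2 + 2 × 1 = 38.
Non-drop label index = 38062 + 38 = 38100; at 30 labels/s that is 00:21:10:00, i.e. DF 00:21:10;00.

00:21:10;00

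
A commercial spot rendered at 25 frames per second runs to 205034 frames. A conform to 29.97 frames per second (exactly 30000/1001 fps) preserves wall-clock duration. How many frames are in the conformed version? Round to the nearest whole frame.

245795 frames

Frames at target rate = 205034 × (30000/1001) / (25) = 246040800/1001 ≈ 245795.005.
Nearest whole frame: 245795.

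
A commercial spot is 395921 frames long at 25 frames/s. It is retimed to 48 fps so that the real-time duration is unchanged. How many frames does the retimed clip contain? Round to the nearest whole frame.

Frames at target rate = 395921 × (48) / (25) = 19004208/25 ≈ 760168.320.
Nearest whole frame: 760168.

760168 frames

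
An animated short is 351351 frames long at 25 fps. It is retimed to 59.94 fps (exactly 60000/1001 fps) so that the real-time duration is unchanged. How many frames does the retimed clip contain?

Target frames = source frames × (target rate / source rate) = 351351 × (60000/1001)/(25) = 351351 × 2400/1001 = 842400.

842400 frames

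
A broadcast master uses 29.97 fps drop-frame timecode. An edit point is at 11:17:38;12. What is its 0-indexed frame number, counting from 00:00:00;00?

1218532

As if non-drop at 30 labels/s: (11 × 3600 + 17 × 60 + 38) × 30 + 12 = 1219752.
Minute boundaries passed: 677; those not divisible by 10: 677 − 67 = 610; dropped labels = 2 × 610 = 1220.
Actual frame index = 1219752 − 1220 = 1218532.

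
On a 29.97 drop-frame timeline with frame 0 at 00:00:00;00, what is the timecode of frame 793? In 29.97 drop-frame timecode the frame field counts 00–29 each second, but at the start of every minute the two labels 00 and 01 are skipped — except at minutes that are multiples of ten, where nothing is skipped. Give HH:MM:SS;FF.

00:00:26;13

Ten DF minutes hold 17982 frames, so frame 793 lies in block 0 (frames 0–17981) with 793 frames into that block.
The block's first minute is 1800 frames and the rest 1798 each; 793 frames reaches minute 0, so 0 × 18 + 0 × 2 = 0 labels have been skipped so far.
Adding those back, label number 793 + 0 = 793 at 30 labels/s is 26 s + 13 f = 0 h 0 min 26 s frame 13, i.e. 00:00:26;13.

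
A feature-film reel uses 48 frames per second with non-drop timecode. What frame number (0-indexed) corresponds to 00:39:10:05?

Total seconds to the label: (0 × 3600 + 39 × 60 + 10) = 2350.
Frame index = 2350 × 48 + 5 = 112805.

112805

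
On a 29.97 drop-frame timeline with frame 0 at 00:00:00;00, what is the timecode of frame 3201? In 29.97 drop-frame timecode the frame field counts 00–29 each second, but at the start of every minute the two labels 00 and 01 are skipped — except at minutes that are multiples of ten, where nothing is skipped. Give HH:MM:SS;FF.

00:01:46;23

Ten DF minutes hold 17982 frames, so frame 3201 lies in block 0 (frames 0–17981) with 3201 frames into that block.
The block's first minute is 1800 frames and the rest 1798 each; 3201 frames reaches minute 1, so 0 × 18 + 1 × 2 = 2 labels have been skipped so far.
Adding those back, label number 3201 + 2 = 3203 at 30 labels/s is 106 s + 23 f = 0 h 1 min 46 s frame 23, i.e. 00:01:46;23.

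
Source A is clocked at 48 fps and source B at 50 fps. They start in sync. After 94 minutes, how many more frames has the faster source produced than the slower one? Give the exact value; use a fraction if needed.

11280 frames

94 min = 5640 s.
A emits 48 × 5640 = 270720 frames; B emits 50 × 5640 = 282000.
Difference = 11280 frames; B is ahead of A.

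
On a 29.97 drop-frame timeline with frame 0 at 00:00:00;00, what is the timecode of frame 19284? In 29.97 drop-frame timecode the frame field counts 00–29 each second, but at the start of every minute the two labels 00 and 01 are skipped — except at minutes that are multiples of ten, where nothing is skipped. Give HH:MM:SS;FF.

00:10:43;12

Ten DF minutes hold 17982 frames, so frame 19284 lies in block 1 (frames 17982–35963) with 1302 frames into that block.
The block's first minute is 1800 frames and the rest 1798 each; 1302 frames reaches minute 0, so 1 × 18 + 0 × 2 = 18 labels have been skipped so far.
Adding those back, label number 19284 + 18 = 19302 at 30 labels/s is 643 s + 12 f = 0 h 10 min 43 s frame 12, i.e. 00:10:43;12.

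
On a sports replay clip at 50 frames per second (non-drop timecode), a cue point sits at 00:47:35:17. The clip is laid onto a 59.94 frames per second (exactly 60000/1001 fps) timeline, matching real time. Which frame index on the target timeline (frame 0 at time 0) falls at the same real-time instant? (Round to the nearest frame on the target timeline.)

frame 171149

Source frame index: (0×3600 + 47×60 + 35) × 50 + 17 = 142767.
Real time: 142767 / (50) = 142767/50 s.
Target frame: (142767/50) × (60000/1001) = 171320400/1001 ≈ 171149.251 → 171149.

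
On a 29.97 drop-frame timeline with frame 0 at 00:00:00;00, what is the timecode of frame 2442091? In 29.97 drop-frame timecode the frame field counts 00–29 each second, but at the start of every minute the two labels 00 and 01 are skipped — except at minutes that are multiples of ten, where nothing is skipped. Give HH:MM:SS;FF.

Ten DF minutes hold 17982 frames, so frame 2442091 lies in block 135 (frames 2427570–2445551) with 14521 frames into that block.
The block's first minute is 1800 frames and the rest 1798 each; 14521 frames reaches minute 8, so 135 × 18 + 8 × 2 = 2446 labels have been skipped so far.
Adding those back, label number 2442091 + 2446 = 2444537 at 30 labels/s is 81484 s + 17 f = 22 h 38 min 4 s frame 17, i.e. 22:38:04;17.

22:38:04;17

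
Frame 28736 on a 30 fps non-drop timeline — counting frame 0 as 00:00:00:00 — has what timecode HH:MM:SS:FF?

28736 ÷ 30 = 957 full seconds, remainder 26 frames.
957 s = 0 h 15 min 57 s.
Timecode: 00:15:57:26.

00:15:57:26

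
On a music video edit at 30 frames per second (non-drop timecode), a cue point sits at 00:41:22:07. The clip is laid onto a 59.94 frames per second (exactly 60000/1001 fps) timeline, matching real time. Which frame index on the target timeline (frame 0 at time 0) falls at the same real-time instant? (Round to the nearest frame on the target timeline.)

Source frame index: (0×3600 + 41×60 + 22) × 30 + 7 = 74467.
Real time: 74467 / (30) = 74467/30 s.
Target frame: (74467/30) × (60000/1001) = 148934000/1001 ≈ 148785.215 → 148785.

frame 148785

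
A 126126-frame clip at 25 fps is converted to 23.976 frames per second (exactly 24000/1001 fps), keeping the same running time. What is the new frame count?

120960 frames

Target frames = source frames × (target rate / source rate) = 126126 × (24000/1001)/(25) = 126126 × 960/1001 = 120960.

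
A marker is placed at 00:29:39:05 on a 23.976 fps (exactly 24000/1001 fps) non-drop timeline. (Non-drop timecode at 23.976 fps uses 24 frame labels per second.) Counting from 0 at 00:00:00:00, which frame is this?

42701

Total seconds to the label: (0 × 3600 + 29 × 60 + 39) = 1779.
Frame index = 1779 × 24 + 5 = 42701.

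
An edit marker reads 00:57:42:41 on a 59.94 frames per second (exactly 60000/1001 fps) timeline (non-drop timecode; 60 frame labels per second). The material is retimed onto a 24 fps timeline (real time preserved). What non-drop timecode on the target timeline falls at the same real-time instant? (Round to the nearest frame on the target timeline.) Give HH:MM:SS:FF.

00:57:46:04

Source frame index: (0×3600 + 57×60 + 42) × 60 + 41 = 207761.
Real time: 207761 / (60000/1001) = 207968761/60000 s.
Target frame: (207968761/60000) × (24) = 207968761/2500 ≈ 83187.504 → 83188.
At 24 labels/s: frame 83188 → 00:57:46:04.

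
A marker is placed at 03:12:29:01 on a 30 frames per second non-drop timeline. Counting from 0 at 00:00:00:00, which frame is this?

Total seconds to the label: (3 × 3600 + 12 × 60 + 29) = 11549.
Frame index = 11549 × 30 + 1 = 346471.

frame 346471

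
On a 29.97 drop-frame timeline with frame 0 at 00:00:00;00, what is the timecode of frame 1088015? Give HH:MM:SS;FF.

10:05:03;15

Each 10-minute DF block holds 10 × 60 × 30 − 9 × 2 = 17982 frames. 1088015 ÷ 17982 → 60 full blocks, remainder 9095.
Within the partial block the first minute is 1800 frames and each further minute 1798, so 5 further minute boundaries passed. Total skipped labels = 18 × 60 + 2 × 5 = 1090.
Non-drop label index = 1088015 + 1090 = 1089105; at 30 labels/s that is 10:05:03:15, i.e. DF 10:05:03;15.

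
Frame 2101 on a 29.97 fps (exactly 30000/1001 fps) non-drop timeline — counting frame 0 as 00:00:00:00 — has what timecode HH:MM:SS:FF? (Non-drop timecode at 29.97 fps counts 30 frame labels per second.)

2101 ÷ 30 = 70 full seconds, remainder 1 frame.
70 s = 0 h 1 min 10 s.
Timecode: 00:01:10:01.

00:01:10:01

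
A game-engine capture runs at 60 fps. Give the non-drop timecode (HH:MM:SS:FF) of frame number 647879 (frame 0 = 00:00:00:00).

647879 ÷ 60 = 10797 full seconds, remainder 59 frames.
10797 s = 2 h 59 min 57 s.
Timecode: 02:59:57:59.

02:59:57:59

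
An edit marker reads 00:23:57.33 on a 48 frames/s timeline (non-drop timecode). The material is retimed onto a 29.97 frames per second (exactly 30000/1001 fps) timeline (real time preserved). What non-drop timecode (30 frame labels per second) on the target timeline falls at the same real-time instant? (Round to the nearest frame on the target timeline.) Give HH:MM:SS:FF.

00:23:56:08

Source frame index: (0×3600 + 23×60 + 57) × 48 + 33 = 69009.
Real time: 69009 / (48) = 23003/16 s.
Target frame: (23003/16) × (30000/1001) = 43130625/1001 ≈ 43087.537 → 43088.
At 30 labels/s: frame 43088 → 00:23:56:08.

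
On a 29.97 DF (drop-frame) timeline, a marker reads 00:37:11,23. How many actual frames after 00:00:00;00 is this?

As if non-drop at 30 labels/s: (0 × 3600 + 37 × 60 + 11) × 30 + 23 = 66953.
Minute boundaries passed: 37; those not divisible by 10: 37 − 3 = 34; dropped labels = 2 × 34 = 68.
Actual frame index = 66953 − 68 = 66885.

66885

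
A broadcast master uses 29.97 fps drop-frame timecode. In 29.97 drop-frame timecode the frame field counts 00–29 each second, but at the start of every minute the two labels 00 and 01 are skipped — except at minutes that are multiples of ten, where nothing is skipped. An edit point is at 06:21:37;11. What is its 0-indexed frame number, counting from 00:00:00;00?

686235

Complete 10-minute blocks: 38, each 17982 frames → 683316.
Remaining 1 whole minute in the current block: 1800 + 0 × 1798 = 1800 frames.
Within the current minute: 37 × 30 + 11 − 2 = 1119 (labels ;00/;01 skipped at this minute). Total = 683316 + 1800 + 1119 = 686235.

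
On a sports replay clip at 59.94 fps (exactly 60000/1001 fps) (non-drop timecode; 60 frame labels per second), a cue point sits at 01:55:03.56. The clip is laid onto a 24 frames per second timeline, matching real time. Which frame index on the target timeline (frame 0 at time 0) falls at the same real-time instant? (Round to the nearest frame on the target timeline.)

Source frame index: (1×3600 + 55×60 + 3) × 60 + 56 = 414236.
Real time: 414236 / (60000/1001) = 103662559/15000 s.
Target frame: (103662559/15000) × (24) = 103662559/625 ≈ 165860.094 → 165860.

frame 165860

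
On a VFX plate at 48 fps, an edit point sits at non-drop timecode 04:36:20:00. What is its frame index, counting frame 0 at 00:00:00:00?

frame 795840

Total seconds to the label: (4 × 3600 + 36 × 60 + 20) = 16580.
Frame index = 16580 × 48 + 0 = 795840.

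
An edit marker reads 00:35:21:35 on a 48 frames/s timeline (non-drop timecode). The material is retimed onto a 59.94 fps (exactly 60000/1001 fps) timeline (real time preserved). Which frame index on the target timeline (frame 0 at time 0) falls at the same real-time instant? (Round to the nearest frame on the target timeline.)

Source frame index: (0×3600 + 35×60 + 21) × 48 + 35 = 101843.
Real time: 101843 / (48) = 101843/48 s.
Target frame: (101843/48) × (60000/1001) = 18186250/143 ≈ 127176.573 → 127177.

frame 127177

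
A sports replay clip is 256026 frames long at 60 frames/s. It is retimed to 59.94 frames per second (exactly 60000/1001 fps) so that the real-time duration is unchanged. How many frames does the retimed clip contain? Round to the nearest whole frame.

255770 frames

Frames at target rate = 256026 × (60000/1001) / (60) = 256026000/1001 ≈ 255770.230.
Nearest whole frame: 255770.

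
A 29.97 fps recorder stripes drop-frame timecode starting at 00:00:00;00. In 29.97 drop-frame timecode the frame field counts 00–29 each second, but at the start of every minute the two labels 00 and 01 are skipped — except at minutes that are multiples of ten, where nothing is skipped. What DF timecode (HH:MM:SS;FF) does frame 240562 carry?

02:13:46;22

Each 10-minute DF block holds 10 × 60 × 30 − 9 × 2 = 17982 frames. 240562 ÷ 17982 → 13 full blocks, remainder 6796.
Within the partial block the first minute is 1800 frames and each further minute 1798, so 3 further minute boundaries passed. Total skipped labels = 18 × 13 + 2 × 3 = 240.
Non-drop label index = 240562 + 240 = 240802; at 30 labels/s that is 02:13:46:22, i.e. DF 02:13:46;22.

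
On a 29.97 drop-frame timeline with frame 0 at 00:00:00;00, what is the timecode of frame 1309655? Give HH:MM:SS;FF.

Each 10-minute DF block holds 10 × 60 × 30 − 9 × 2 = 17982 frames. 1309655 ÷ 17982 → 72 full blocks, remainder 14951.
Within the partial block the first minute is 1800 frames and each further minute 1798, so 8 further minute boundaries passed. Total skipped labels = 18 × 72 + 2 × 8 = 1312.
Non-drop label index = 1309655 + 1312 = 1310967; at 30 labels/s that is 12:08:18:27, i.e. DF 12:08:18;27.

12:08:18;27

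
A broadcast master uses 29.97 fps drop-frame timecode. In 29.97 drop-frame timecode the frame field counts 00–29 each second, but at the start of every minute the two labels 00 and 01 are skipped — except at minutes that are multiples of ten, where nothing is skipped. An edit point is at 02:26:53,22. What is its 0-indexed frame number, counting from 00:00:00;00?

264148

Complete 10-minute blocks: 14, each 17982 frames → 251748.
Remaining 6 whole minutes in the current block: 1800 + 5 × 1798 = 10790 frames.
Within the current minute: 53 × 30 + 22 − 2 = 1610 (labels ;00/;01 skipped at this minute). Total = 251748 + 10790 + 1610 = 264148.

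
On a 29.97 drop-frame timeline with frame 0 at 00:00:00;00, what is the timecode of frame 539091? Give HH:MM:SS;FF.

04:59:47;21

Each 10-minute DF block holds 10 × 60 × 30 − 9 × 2 = 17982 frames. 539091 ÷ 17982 → 29 full blocks, remainder 17613.
Within the partial block the first minute is 1800 frames and each further minute 1798, so 9 further minute boundaries passed. Total skipped labels = 18 × 29 + 2 × 9 = 540.
Non-drop label index = 539091 + 540 = 539631; at 30 labels/s that is 04:59:47:21, i.e. DF 04:59:47;21.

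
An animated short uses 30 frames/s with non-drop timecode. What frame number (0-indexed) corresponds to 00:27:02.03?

Total seconds to the label: (0 × 3600 + 27 × 60 + 2) = 1622.
Frame index = 1622 × 30 + 3 = 48663.

frame 48663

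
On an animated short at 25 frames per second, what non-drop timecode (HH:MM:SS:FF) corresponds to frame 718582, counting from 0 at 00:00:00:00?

718582 ÷ 25 = 28743 full seconds, remainder 7 frames.
28743 s = 7 h 59 min 3 s.
Timecode: 07:59:03:07.

07:59:03:07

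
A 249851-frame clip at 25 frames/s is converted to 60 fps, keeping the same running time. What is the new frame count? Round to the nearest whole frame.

Frames at target rate = 249851 × (60) / (25) = 2998212/5 ≈ 599642.400.
Nearest whole frame: 599642.

599642 frames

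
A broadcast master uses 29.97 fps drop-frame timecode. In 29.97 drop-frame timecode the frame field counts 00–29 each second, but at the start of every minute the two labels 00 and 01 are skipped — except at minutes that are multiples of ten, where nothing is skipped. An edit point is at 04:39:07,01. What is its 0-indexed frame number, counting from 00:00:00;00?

As if non-drop at 30 labels/s: (4 × 3600 + 39 × 60 + 7) × 30 + 1 = 502411.
Minute boundaries passed: 279; those not divisible by 10: 279 − 27 = 252; dropped labels = 2 × 252 = 504.
Actual frame index = 502411 − 504 = 501907.

501907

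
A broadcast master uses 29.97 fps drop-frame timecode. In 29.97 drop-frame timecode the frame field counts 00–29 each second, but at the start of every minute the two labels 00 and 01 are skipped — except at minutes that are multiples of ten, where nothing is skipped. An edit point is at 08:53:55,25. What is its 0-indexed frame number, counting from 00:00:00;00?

960115

Complete 10-minute blocks: 53, each 17982 frames → 953046.
Remaining 3 whole minutes in the current block: 1800 + 2 × 1798 = 5396 frames.
Within the current minute: 55 × 30 + 25 − 2 = 1673 (labels ;00/;01 skipped at this minute). Total = 953046 + 5396 + 1673 = 960115.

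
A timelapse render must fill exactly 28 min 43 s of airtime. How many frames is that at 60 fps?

28 min 43 s = 1723 s.
Frames = 1723 × 60 = 103380.

103380 frames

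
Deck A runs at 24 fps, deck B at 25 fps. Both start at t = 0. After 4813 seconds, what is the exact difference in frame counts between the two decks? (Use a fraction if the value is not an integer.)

A emits 24 × 4813 = 115512 frames; B emits 25 × 4813 = 120325.
Difference = 4813 frames; B is ahead of A.

4813 frames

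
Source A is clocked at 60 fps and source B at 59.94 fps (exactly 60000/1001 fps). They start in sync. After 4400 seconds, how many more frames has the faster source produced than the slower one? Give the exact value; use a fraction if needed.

24000/91 frames

A emits 60 × 4400 = 264000 frames; B emits 60000/1001 × 4400 = 24000000/91.
Difference = 24000/91 frames (≈ 263.7363); B is behind A.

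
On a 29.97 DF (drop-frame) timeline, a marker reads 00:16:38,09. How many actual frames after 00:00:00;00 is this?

29919

Complete 10-minute blocks: 1, each 17982 frames → 17982.
Remaining 6 whole minutes in the current block: 1800 + 5 × 1798 = 10790 frames.
Within the current minute: 38 × 30 + 9 − 2 = 1147 (labels ;00/;01 skipped at this minute). Total = 17982 + 10790 + 1147 = 29919.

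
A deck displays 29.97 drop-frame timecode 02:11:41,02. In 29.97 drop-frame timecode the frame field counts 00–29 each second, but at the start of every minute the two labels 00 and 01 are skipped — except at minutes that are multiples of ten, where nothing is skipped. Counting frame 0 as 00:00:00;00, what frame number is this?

As if non-drop at 30 labels/s: (2 × 3600 + 11 × 60 + 41) × 30 + 2 = 237032.
Minute boundaries passed: 131; those not divisible by 10: 131 − 13 = 118; dropped labels = 2 × 118 = 236.
Actual frame index = 237032 − 236 = 236796.

236796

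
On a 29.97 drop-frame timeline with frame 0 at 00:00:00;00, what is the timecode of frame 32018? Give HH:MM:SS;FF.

00:17:48;10

Ten DF minutes hold 17982 frames, so frame 32018 lies in block 1 (frames 17982–35963) with 14036 frames into that block.
The block's first minute is 1800 frames and the rest 1798 each; 14036 frames reaches minute 7, so 1 × 18 + 7 × 2 = 32 labels have been skipped so far.
Adding those back, label number 32018 + 32 = 32050 at 30 labels/s is 1068 s + 10 f = 0 h 17 min 48 s frame 10, i.e. 00:17:48;10.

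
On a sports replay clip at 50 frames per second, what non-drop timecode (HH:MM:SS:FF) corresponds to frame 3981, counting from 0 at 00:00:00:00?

3981 ÷ 50 = 79 full seconds, remainder 31 frames.
79 s = 0 h 1 min 19 s.
Timecode: 00:01:19:31.

00:01:19:31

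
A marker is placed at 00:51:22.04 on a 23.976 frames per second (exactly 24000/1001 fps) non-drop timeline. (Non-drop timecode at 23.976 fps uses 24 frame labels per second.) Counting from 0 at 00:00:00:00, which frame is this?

Total seconds to the label: (0 × 3600 + 51 × 60 + 22) = 3082.
Frame index = 3082 × 24 + 4 = 73972.

frame 73972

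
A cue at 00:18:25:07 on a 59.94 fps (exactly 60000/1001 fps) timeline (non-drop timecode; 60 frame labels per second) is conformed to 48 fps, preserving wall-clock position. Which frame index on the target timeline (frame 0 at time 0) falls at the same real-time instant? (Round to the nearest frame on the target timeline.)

frame 53099

Source frame index: (0×3600 + 18×60 + 25) × 60 + 7 = 66307.
Real time: 66307 / (60000/1001) = 66373307/60000 s.
Target frame: (66373307/60000) × (48) = 66373307/1250 ≈ 53098.646 → 53099.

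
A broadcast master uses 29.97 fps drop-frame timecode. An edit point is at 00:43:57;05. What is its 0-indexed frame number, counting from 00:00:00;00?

79037

As if non-drop at 30 labels/s: (0 × 3600 + 43 × 60 + 57) × 30 + 5 = 79115.
Minute boundaries passed: 43; those not divisible by 10: 43 − 4 = 39; dropped labels = 2 × 39 = 78.
Actual frame index = 79115 − 78 = 79037.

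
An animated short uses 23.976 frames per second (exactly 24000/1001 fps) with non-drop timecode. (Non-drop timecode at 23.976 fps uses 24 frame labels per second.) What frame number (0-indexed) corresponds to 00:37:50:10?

frame 54490

Total seconds to the label: (0 × 3600 + 37 × 60 + 50) = 2270.
Frame index = 2270 × 24 + 10 = 54490.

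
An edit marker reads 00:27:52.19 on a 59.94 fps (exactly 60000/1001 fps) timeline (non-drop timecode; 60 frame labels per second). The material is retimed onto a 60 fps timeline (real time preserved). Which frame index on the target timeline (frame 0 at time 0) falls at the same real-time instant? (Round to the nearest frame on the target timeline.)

Source frame index: (0×3600 + 27×60 + 52) × 60 + 19 = 100339.
Real time: 100339 / (60000/1001) = 100439339/60000 s.
Target frame: (100439339/60000) × (60) = 100439339/1000 ≈ 100439.339 → 100439.

frame 100439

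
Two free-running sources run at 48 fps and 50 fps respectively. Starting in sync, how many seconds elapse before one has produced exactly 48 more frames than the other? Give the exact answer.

The gap grows by |50 − 48| = 2 frames per second.
Time for a 48-frame gap: 48 ÷ (2) = 24 s.

24 seconds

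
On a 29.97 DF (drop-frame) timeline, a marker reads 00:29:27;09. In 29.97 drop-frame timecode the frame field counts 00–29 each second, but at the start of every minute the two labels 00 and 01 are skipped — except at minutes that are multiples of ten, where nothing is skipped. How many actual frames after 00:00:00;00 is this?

As if non-drop at 30 labels/s: (0 × 3600 + 29 × 60 + 27) × 30 + 9 = 53019.
Minute boundaries passed: 29; those not divisible by 10: 29 − 2 = 27; dropped labels = 2 × 27 = 54.
Actual frame index = 53019 − 54 = 52965.

52965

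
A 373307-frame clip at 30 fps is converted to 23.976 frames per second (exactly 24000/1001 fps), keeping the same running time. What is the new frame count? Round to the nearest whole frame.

Frames at target rate = 373307 × (24000/1001) / (30) = 27149600/91 ≈ 298347.253.
Nearest whole frame: 298347.

298347 frames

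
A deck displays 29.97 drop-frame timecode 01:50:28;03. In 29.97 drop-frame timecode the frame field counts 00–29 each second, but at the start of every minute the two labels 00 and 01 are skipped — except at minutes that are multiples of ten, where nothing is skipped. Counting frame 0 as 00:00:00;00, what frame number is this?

198645

Complete 10-minute blocks: 11, each 17982 frames → 197802.
Remaining 0 whole minutes in the current block: 0 frames.
Within the current minute: 28 × 30 + 3 = 843. Total = 197802 + 0 + 843 = 198645.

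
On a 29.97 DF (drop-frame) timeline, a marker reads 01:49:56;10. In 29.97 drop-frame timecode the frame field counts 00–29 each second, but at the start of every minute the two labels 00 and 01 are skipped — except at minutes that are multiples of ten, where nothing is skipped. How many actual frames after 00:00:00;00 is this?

As if non-drop at 30 labels/s: (1 × 3600 + 49 × 60 + 56) × 30 + 10 = 197890.
Minute boundaries passed: 109; those not divisible by 10: 109 − 10 = 99; dropped labels = 2 × 99 = 198.
Actual frame index = 197890 − 198 = 197692.

197692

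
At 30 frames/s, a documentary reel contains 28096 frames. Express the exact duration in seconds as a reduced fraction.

Running time = 28096 ÷ (30) = 28096 × 1/30 = 14048/15 s.

14048/15 seconds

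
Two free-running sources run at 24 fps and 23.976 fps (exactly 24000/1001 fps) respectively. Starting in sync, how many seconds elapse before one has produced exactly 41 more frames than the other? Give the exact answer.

The gap grows by |24000/1001 − 24| = 24/1001 frames per second.
Time for a 41-frame gap: 41 ÷ (24/1001) = 41041/24 s.

41041/24 seconds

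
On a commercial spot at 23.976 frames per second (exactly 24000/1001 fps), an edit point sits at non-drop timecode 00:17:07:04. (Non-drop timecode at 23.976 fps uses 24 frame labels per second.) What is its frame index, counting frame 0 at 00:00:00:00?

24652

Total seconds to the label: (0 × 3600 + 17 × 60 + 7) = 1027.
Frame index = 1027 × 24 + 4 = 24652.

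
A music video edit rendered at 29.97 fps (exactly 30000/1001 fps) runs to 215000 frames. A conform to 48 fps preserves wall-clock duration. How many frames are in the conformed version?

Target frames = source frames × (target rate / source rate) = 215000 × (48)/(30000/1001) = 215000 × 1001/625 = 344344.

344344 frames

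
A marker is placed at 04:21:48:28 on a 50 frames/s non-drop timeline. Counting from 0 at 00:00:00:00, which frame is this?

Total seconds to the label: (4 × 3600 + 21 × 60 + 48) = 15708.
Frame index = 15708 × 50 + 28 = 785428.

785428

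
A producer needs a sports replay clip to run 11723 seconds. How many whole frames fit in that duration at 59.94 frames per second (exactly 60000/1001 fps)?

Frames = 11723 × 60000/1001 = 703380000/1001 ≈ 702677.3227.
Complete frames: 702677.

702677 frames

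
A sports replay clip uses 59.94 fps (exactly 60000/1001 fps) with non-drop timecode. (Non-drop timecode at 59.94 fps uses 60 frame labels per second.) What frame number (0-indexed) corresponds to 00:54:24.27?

Total seconds to the label: (0 × 3600 + 54 × 60 + 24) = 3264.
Frame index = 3264 × 60 + 27 = 195867.

frame 195867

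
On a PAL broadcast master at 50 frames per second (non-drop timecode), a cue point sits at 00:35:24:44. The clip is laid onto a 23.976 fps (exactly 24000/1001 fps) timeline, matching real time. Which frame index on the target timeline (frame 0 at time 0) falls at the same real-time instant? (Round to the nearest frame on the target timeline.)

Source frame index: (0×3600 + 35×60 + 24) × 50 + 44 = 106244.
Real time: 106244 / (50) = 53122/25 s.
Target frame: (53122/25) × (24000/1001) = 50997120/1001 ≈ 50946.174 → 50946.

frame 50946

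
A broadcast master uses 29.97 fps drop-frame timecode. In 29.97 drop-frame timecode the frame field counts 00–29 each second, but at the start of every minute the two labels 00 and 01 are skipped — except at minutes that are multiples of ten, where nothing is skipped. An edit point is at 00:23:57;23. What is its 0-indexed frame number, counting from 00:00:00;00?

43091

As if non-drop at 30 labels/s: (0 × 3600 + 23 × 60 + 57) × 30 + 23 = 43133.
Minute boundaries passed: 23; those not divisible by 10: 23 − 2 = 21; dropped labels = 2 × 21 = 42.
Actual frame index = 43133 − 42 = 43091.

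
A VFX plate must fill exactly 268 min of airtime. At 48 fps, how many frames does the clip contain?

268 min = 16080 s.
Frames = 16080 × 48 = 771840.

771840 frames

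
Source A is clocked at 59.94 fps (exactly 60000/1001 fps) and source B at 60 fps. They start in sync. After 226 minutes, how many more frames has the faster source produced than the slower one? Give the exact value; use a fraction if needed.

226 min = 13560 s.
A emits 60000/1001 × 13560 = 813600000/1001 frames; B emits 60 × 13560 = 813600.
Difference = 813600/1001 frames (≈ 812.7872); B is ahead of A.

813600/1001 frames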